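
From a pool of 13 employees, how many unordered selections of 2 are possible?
C(13,2) = 13!/(2!×11!) = 78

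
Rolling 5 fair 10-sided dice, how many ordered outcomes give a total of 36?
Coefficient of x^36 in (x + x² + ... + x^10)^5. By inclusion-exclusion on dice exceeding 10: Σ_j (-1)^j C(5,j)·C(36-1-10j, 4) = C(5,0)·C(35,4) - C(5,1)·C(25,4) + C(5,2)·C(15,4) - C(5,3)·C(5,4) = 1·52360 - 5·12650 + 10·1365 - 10·5 = 2710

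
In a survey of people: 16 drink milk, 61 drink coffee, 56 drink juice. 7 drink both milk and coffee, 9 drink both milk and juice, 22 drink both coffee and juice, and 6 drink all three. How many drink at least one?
|A∪B∪C| = 16+61+56-7-9-22+6 = 101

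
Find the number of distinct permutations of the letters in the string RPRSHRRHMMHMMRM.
15! / (1! × 5! × 1! × 5! × 3!) = 15135120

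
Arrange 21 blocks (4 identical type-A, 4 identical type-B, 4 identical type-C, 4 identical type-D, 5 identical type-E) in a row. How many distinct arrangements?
21! / (4! × 4! × 4! × 4! × 5!) = 1283268987000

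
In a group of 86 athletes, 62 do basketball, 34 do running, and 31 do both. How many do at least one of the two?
|A∪B| = |A| + |B| - |A∩B| = 62 + 34 - 31 = 65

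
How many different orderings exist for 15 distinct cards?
15! = 1307674368000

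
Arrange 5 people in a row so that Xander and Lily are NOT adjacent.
Total - adjacent = 5! - (5-1)!×2 = 120 - 48 = 72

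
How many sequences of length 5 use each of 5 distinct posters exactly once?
5! = 120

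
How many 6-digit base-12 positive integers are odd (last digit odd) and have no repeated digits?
Last∈{1,3,5,7,9,11}. Last=0: 0. Last nonzero: 6×10×P(10,4) = 302400. Total = 302400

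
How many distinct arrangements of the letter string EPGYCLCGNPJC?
12! / (1! × 1! × 1! × 1! × 1! × 2! × 3! × 2!) = 19958400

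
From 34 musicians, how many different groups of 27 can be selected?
C(34,27) = 34!/(27!×7!) = 5379616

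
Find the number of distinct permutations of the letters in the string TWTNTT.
6! / (4! × 1! × 1!) = 30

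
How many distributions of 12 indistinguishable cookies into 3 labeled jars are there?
C(12+3-1, 3-1) = C(14, 2) = 91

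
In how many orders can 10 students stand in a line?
10! = 3628800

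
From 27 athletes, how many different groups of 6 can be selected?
C(27,6) = 27!/(6!×21!) = 296010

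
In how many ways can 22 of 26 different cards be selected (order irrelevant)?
C(26,22) = 26!/(22!×4!) = 14950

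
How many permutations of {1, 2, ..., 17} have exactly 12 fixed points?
Choose the 12 fixed points C(17,12) = 6188, derange the rest: !5 = Σ_{j=0}^{5} (-1)^j·5!/j! = 120 - 120 + 60 - 20 + 5 - 1 = 44. Product = 6188 × 44 = 272272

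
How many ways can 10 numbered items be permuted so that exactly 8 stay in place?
Choose the 8 fixed points C(10,8) = 45, derange the rest: !2 = Σ_{j=0}^{2} (-1)^j·2!/j! = 2 - 2 + 1 = 1. Product = 45 × 1 = 45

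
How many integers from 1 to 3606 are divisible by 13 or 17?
⌊3606/13⌋ + ⌊3606/17⌋ - ⌊3606/221⌋ = 277 + 212 - 16 = 473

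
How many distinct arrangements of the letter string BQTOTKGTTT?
10! / (5! × 1! × 1! × 1! × 1! × 1!) = 30240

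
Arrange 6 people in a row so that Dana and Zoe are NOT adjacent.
Total - adjacent = 6! - (6-1)!×2 = 720 - 240 = 480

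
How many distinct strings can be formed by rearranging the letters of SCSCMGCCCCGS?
12! / (2! × 6! × 3! × 1!) = 55440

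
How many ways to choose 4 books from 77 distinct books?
C(77,4) = 77!/(4!×73!) = 1353275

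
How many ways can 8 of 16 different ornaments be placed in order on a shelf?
P(16,8) = 16!/(16-8)! = 518918400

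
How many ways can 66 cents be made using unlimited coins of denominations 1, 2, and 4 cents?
Coefficient of x^66 in 1/(1-x^1) · 1/(1-x^2) · 1/(1-x^4). Case on j = number of 4-cent coins (j = 0..16); remainder r = 66 - 4j is made from {1,2} in ⌊r/2⌋+1 ways. r = 66, 62, 58, 54, 50, 46, 42, 38, 34, 30, 26, 22, 18, 14, 10, 6, 2 → 34 + 32 + 30 + 28 + 26 + 24 + 22 + 20 + 18 + 16 + 14 + 12 + 10 + 8 + 6 + 4 + 2 = 306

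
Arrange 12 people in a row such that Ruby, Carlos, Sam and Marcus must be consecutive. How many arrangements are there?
Treat the 4 as one block: (12-4+1)! × 4! = 362880 × 24 = 8709120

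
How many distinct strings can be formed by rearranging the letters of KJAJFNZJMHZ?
11! / (1! × 3! × 1! × 1! × 1! × 1! × 2! × 1!) = 3326400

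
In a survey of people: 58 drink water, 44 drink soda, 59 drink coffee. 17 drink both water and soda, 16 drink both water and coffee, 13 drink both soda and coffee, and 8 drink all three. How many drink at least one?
|A∪B∪C| = 58+44+59-17-16-13+8 = 123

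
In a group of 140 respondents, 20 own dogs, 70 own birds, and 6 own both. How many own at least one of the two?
|A∪B| = |A| + |B| - |A∩B| = 20 + 70 - 6 = 84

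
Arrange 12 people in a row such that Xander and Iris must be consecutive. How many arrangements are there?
Treat the 2 as one block: (12-2+1)! × 2! = 39916800 × 2 = 79833600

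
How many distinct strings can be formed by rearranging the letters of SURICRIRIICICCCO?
16! / (1! × 3! × 5! × 1! × 1! × 5!) = 242161920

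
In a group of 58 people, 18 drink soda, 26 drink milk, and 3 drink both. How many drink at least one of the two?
|A∪B| = |A| + |B| - |A∩B| = 18 + 26 - 3 = 41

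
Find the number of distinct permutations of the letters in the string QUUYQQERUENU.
12! / (2! × 1! × 1! × 3! × 1! × 4!) = 1663200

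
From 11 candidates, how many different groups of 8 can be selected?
C(11,8) = 11!/(8!×3!) = 165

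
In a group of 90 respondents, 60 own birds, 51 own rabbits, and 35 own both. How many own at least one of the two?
|A∪B| = |A| + |B| - |A∩B| = 60 + 51 - 35 = 76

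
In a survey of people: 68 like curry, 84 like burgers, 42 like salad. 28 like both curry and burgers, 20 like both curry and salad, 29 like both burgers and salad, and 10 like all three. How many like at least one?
|A∪B∪C| = 68+84+42-28-20-29+10 = 127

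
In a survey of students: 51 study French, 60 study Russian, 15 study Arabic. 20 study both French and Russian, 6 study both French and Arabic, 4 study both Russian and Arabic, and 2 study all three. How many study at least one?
|A∪B∪C| = 51+60+15-20-6-4+2 = 98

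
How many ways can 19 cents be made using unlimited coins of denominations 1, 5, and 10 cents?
Coefficient of x^19 in 1/(1-x^1) · 1/(1-x^5) · 1/(1-x^10). Case on j = number of 10-cent coins (j = 0..1); remainder r = 19 - 10j is made from {1,5} in ⌊r/5⌋+1 ways. r = 19, 9 → 4 + 2 = 6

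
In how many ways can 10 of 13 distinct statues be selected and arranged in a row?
P(13,10) = 13!/(13-10)! = 1037836800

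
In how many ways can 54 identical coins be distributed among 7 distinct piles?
C(54+7-1, 7-1) = C(60, 6) = 50063860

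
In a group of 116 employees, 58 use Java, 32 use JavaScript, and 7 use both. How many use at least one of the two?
|A∪B| = |A| + |B| - |A∩B| = 58 + 32 - 7 = 83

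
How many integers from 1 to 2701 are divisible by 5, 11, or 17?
⌊2701/5⌋+⌊2701/11⌋+⌊2701/17⌋ - ⌊2701/55⌋-⌊2701/85⌋-⌊2701/187⌋ + ⌊2701/935⌋ = 540+245+158 - 49-31-14 + 2 = 851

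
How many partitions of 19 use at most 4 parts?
By conjugation, equals partitions of 19 into parts ≤ 4. Let r_j(i) = number of partitions of i into parts ≤ j, for i = 0..19. r_1(i) = 1 for all i; r_j(i) = r_{j-1}(i) + r_j(i-j). Rows j = 2..4: ≤2: 1 1 2 2 3 3 4 4 5 5 6 6 7 7 8 8 9 9 10 10; ≤3: 1 1 2 3 4 5 7 8 10 12 14 16 19 21 24 27 30 33 37 40; ≤4: 1 1 2 3 5 6 9 11 15 18 23 27 34 39 47 54 64 72 84 94. r_4(19) = 94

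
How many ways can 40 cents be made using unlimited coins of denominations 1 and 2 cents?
Coefficient of x^40 in 1/(1-x^1) · 1/(1-x^2). Use j coins of 2 for j = 0..⌊40/2⌋ = 20, the rest in 1s: 20 + 1 = 21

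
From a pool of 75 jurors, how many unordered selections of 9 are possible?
C(75,9) = 75!/(9!×66!) = 125595622175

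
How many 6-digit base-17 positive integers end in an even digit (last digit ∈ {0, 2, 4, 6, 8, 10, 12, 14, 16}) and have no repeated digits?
Last∈{0,2,4,6,8,10,12,14,16}. Last=0: 524160. Last nonzero: 8×15×P(15,4) = 3931200. Total = 4455360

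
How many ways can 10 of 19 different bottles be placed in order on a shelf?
P(19,10) = 19!/(19-10)! = 335221286400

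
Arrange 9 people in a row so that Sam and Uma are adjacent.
Treat as block: (9-1)! × 2! = 40320 × 2 = 80640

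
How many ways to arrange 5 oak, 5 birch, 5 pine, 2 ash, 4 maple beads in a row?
21! / (5! × 5! × 5! × 2! × 4!) = 615969113760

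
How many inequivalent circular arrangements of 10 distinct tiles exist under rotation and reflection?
(10-1)!/2 = 362880/2 = 181440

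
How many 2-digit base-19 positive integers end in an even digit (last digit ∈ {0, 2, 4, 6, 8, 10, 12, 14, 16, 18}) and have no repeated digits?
Last∈{0,2,4,6,8,10,12,14,16,18}. Last=0: 18. Last nonzero: 9×17×P(17,0) = 153. Total = 171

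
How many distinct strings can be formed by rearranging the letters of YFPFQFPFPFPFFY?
14! / (7! × 4! × 2! × 1!) = 360360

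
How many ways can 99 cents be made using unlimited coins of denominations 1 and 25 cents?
Coefficient of x^99 in 1/(1-x^1) · 1/(1-x^25). Use j coins of 25 for j = 0..⌊99/25⌋ = 3, the rest in 1s: 3 + 1 = 4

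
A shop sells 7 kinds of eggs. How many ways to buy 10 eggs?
C(10+7-1, 7-1) = C(16, 6) = 8008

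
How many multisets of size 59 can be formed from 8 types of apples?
C(59+8-1, 8-1) = C(66, 7) = 778789440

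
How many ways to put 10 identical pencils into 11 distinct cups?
C(10+11-1, 11-1) = C(20, 10) = 184756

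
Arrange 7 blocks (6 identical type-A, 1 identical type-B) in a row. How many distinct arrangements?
7! / (6! × 1!) = 7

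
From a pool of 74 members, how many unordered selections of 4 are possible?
C(74,4) = 74!/(4!×70!) = 1150626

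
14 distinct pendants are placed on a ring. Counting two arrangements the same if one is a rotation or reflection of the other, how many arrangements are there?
(14-1)!/2 = 6227020800/2 = 3113510400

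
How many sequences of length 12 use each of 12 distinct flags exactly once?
12! = 479001600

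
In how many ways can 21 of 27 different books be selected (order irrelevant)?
C(27,21) = 27!/(21!×6!) = 296010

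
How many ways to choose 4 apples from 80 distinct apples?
C(80,4) = 80!/(4!×76!) = 1581580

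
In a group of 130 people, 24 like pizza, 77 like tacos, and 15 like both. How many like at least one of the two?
|A∪B| = |A| + |B| - |A∩B| = 24 + 77 - 15 = 86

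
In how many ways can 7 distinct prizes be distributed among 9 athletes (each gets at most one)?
P(9,7) = 9!/(9-7)! = 181440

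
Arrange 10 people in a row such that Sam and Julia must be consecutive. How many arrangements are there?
Treat the 2 as one block: (10-2+1)! × 2! = 362880 × 2 = 725760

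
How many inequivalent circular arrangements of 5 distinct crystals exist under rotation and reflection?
(5-1)!/2 = 24/2 = 12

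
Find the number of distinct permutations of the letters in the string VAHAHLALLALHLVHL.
16! / (2! × 6! × 4! × 4!) = 25225200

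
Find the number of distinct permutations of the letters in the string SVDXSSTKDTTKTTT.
15! / (3! × 6! × 2! × 1! × 2! × 1!) = 75675600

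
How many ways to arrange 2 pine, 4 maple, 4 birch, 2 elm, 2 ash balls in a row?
14! / (2! × 4! × 4! × 2! × 2!) = 18918900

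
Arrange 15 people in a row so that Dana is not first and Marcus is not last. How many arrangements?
By inclusion-exclusion: 15! - 2×(15-1)! + (15-2)! = 1307674368000 - 174356582400 + 6227020800 = 1139544806400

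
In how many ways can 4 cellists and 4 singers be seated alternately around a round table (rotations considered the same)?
Fix one of the cellists: (4-1)! ways for the remaining cellists, × 4! ways for the singers = 6 × 24 = 144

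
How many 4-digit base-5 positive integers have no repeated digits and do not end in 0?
Last digit: 4 nonzero choices. First digit: 3 (nonzero, ≠last). Middle 2: P(3,2) = 6. Total = 72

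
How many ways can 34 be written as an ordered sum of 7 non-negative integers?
C(34+7-1, 7-1) = C(40, 6) = 3838380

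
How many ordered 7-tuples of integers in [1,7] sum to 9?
Coefficient of x^9 in (x + x² + ... + x^7)^7. By inclusion-exclusion on dice exceeding 7: Σ_j (-1)^j C(7,j)·C(9-1-7j, 6) = C(7,0)·C(8,6) = 1·28 = 28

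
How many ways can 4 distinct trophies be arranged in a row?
4! = 24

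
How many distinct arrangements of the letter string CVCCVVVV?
8! / (3! × 5!) = 56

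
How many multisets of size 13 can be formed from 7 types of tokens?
C(13+7-1, 7-1) = C(19, 6) = 27132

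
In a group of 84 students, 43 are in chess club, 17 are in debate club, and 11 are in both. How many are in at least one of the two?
|A∪B| = |A| + |B| - |A∩B| = 43 + 17 - 11 = 49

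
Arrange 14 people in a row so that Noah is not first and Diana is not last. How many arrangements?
By inclusion-exclusion: 14! - 2×(14-1)! + (14-2)! = 87178291200 - 12454041600 + 479001600 = 75203251200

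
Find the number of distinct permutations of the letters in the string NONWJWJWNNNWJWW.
15! / (3! × 5! × 6! × 1!) = 2522520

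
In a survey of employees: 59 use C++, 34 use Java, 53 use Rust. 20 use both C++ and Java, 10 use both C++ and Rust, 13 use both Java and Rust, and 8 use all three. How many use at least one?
|A∪B∪C| = 59+34+53-20-10-13+8 = 111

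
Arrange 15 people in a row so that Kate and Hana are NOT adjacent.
Total - adjacent = 15! - (15-1)!×2 = 1307674368000 - 174356582400 = 1133317785600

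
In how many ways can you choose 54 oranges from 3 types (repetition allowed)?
C(54+3-1, 3-1) = C(56, 2) = 1540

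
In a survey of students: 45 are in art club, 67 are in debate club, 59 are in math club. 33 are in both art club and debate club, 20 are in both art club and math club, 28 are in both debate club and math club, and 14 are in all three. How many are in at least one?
|A∪B∪C| = 45+67+59-33-20-28+14 = 104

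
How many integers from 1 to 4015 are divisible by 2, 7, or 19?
⌊4015/2⌋+⌊4015/7⌋+⌊4015/19⌋ - ⌊4015/14⌋-⌊4015/38⌋-⌊4015/133⌋ + ⌊4015/266⌋ = 2007+573+211 - 286-105-30 + 15 = 2385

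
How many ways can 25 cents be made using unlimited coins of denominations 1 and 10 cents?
Coefficient of x^25 in 1/(1-x^1) · 1/(1-x^10). Use j coins of 10 for j = 0..⌊25/10⌋ = 2, the rest in 1s: 2 + 1 = 3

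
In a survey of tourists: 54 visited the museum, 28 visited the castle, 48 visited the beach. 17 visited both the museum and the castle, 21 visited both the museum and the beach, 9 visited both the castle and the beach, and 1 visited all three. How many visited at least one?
|A∪B∪C| = 54+28+48-17-21-9+1 = 84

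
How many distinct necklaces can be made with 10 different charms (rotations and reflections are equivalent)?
(10-1)!/2 = 362880/2 = 181440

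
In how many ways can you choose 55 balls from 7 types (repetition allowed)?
C(55+7-1, 7-1) = C(61, 6) = 55525372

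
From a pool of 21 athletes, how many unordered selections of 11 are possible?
C(21,11) = 21!/(11!×10!) = 352716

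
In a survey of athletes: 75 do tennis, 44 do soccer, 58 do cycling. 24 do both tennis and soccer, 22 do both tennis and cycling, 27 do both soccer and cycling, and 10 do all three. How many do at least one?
|A∪B∪C| = 75+44+58-24-22-27+10 = 114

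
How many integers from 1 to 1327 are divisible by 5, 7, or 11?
⌊1327/5⌋+⌊1327/7⌋+⌊1327/11⌋ - ⌊1327/35⌋-⌊1327/55⌋-⌊1327/77⌋ + ⌊1327/385⌋ = 265+189+120 - 37-24-17 + 3 = 499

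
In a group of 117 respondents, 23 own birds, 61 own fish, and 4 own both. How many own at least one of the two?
|A∪B| = |A| + |B| - |A∩B| = 23 + 61 - 4 = 80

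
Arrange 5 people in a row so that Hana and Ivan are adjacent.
Treat as block: (5-1)! × 2! = 24 × 2 = 48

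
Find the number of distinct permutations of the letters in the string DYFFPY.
6! / (2! × 1! × 2! × 1!) = 180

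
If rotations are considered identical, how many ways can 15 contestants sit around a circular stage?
Circular: fix one position, arrange the rest. (15-1)! = 87178291200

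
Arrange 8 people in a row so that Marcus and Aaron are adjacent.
Treat as block: (8-1)! × 2! = 5040 × 2 = 10080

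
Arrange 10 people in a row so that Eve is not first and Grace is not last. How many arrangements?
By inclusion-exclusion: 10! - 2×(10-1)! + (10-2)! = 3628800 - 725760 + 40320 = 2943360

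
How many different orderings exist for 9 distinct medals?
9! = 362880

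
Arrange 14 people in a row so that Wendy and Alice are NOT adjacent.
Total - adjacent = 14! - (14-1)!×2 = 87178291200 - 12454041600 = 74724249600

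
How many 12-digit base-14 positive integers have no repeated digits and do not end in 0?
Last digit: 13 nonzero choices. First digit: 12 (nonzero, ≠last). Middle 10: P(12,10) = 239500800. Total = 37362124800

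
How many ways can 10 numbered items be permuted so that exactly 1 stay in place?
Choose the 1 fixed point C(10,1) = 10, derange the rest: !9 = Σ_{j=0}^{9} (-1)^j·9!/j! = 362880 - 362880 + 181440 - 60480 + 15120 - 3024 + 504 - 72 + 9 - 1 = 133496. Product = 10 × 133496 = 1334960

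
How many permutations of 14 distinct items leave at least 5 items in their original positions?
Exactly j fixed points: C(14,j)·!(14-j); sum over j ≥ 5 (derangement numbers via !m = (m-1)·(!(m-1) + !(m-2)): !0..!9 = 1, 0, 1, 2, 9, 44, 265, 1854, 14833, 133496). Σ_{j=5}^{14} C(14,j)·!(14-j) = C(14,5)·!9 + C(14,6)·!8 + C(14,7)·!7 + C(14,8)·!6 + C(14,9)·!5 + C(14,10)·!4 + C(14,11)·!3 + C(14,12)·!2 + C(14,13)·!1 + C(14,14)·!0 = 2002·133496 + 3003·14833 + 3432·1854 + 3003·265 + 2002·44 + 1001·9 + 364·2 + 91·1 + 14·0 + 1·1 = 319059131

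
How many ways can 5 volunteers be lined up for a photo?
5! = 120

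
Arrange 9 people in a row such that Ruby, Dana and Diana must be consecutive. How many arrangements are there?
Treat the 3 as one block: (9-3+1)! × 3! = 5040 × 6 = 30240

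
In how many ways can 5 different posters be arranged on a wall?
5! = 120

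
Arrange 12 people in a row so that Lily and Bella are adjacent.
Treat as block: (12-1)! × 2! = 39916800 × 2 = 79833600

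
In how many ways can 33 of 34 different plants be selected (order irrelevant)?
C(34,33) = 34!/(33!×1!) = 34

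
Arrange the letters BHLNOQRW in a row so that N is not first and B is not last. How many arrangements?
By inclusion-exclusion: 8! - 2×(8-1)! + (8-2)! = 40320 - 10080 + 720 = 30960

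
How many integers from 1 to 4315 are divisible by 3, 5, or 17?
⌊4315/3⌋+⌊4315/5⌋+⌊4315/17⌋ - ⌊4315/15⌋-⌊4315/51⌋-⌊4315/85⌋ + ⌊4315/255⌋ = 1438+863+253 - 287-84-50 + 16 = 2149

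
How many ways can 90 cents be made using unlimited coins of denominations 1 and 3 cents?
Coefficient of x^90 in 1/(1-x^1) · 1/(1-x^3). Use j coins of 3 for j = 0..⌊90/3⌋ = 30, the rest in 1s: 30 + 1 = 31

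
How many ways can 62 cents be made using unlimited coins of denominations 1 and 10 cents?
Coefficient of x^62 in 1/(1-x^1) · 1/(1-x^10). Use j coins of 10 for j = 0..⌊62/10⌋ = 6, the rest in 1s: 6 + 1 = 7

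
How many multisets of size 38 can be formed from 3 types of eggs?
C(38+3-1, 3-1) = C(40, 2) = 780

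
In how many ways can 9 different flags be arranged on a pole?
9! = 362880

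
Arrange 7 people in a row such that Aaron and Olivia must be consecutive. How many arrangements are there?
Treat the 2 as one block: (7-2+1)! × 2! = 720 × 2 = 1440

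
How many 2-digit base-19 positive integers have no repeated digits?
First digit: 18 choices (nonzero). Then descending: 18 × 18 = 324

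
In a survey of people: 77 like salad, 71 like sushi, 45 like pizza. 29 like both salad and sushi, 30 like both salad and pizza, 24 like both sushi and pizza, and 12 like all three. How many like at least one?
|A∪B∪C| = 77+71+45-29-30-24+12 = 122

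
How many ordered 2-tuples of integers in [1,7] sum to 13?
Coefficient of x^13 in (x + x² + ... + x^7)^2. By inclusion-exclusion on dice exceeding 7: Σ_j (-1)^j C(2,j)·C(13-1-7j, 1) = C(2,0)·C(12,1) - C(2,1)·C(5,1) = 1·12 - 2·5 = 2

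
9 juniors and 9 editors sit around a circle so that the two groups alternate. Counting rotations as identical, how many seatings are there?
Fix one of the juniors: (9-1)! ways for the remaining juniors, × 9! ways for the editors = 40320 × 362880 = 14631321600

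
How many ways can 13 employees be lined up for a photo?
13! = 6227020800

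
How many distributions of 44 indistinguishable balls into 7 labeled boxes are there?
C(44+7-1, 7-1) = C(50, 6) = 15890700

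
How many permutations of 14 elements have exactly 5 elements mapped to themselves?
Choose the 5 fixed points C(14,5) = 2002, derange the rest: !9 = Σ_{j=0}^{9} (-1)^j·9!/j! = 362880 - 362880 + 181440 - 60480 + 15120 - 3024 + 504 - 72 + 9 - 1 = 133496. Product = 2002 × 133496 = 267258992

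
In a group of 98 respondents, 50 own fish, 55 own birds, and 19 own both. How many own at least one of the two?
|A∪B| = |A| + |B| - |A∩B| = 50 + 55 - 19 = 86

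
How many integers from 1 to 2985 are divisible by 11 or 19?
⌊2985/11⌋ + ⌊2985/19⌋ - ⌊2985/209⌋ = 271 + 157 - 14 = 414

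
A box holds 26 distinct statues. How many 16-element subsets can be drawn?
C(26,16) = 26!/(16!×10!) = 5311735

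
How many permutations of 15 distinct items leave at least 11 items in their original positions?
Exactly j fixed points: C(15,j)·!(15-j); sum over j ≥ 11 (derangement numbers via !m = (m-1)·(!(m-1) + !(m-2)): !0..!4 = 1, 0, 1, 2, 9). Σ_{j=11}^{15} C(15,j)·!(15-j) = C(15,11)·!4 + C(15,12)·!3 + C(15,13)·!2 + C(15,14)·!1 + C(15,15)·!0 = 1365·9 + 455·2 + 105·1 + 15·0 + 1·1 = 13301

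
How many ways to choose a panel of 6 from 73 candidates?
C(73,6) = 73!/(6!×67!) = 170230452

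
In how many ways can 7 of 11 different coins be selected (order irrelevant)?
C(11,7) = 11!/(7!×4!) = 330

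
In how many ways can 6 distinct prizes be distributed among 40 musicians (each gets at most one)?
P(40,6) = 40!/(40-6)! = 2763633600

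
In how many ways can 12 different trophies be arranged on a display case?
12! = 479001600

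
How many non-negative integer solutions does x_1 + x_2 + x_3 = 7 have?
C(7+3-1, 3-1) = C(9, 2) = 36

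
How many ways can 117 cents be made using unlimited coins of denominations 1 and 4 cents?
Coefficient of x^117 in 1/(1-x^1) · 1/(1-x^4). Use j coins of 4 for j = 0..⌊117/4⌋ = 29, the rest in 1s: 29 + 1 = 30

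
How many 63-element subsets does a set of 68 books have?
C(68,63) = 68!/(63!×5!) = 10424128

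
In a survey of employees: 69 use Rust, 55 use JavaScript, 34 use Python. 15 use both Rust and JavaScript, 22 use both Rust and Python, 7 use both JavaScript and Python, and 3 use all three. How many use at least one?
|A∪B∪C| = 69+55+34-15-22-7+3 = 117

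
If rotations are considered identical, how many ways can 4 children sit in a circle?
Circular: fix one position, arrange the rest. (4-1)! = 6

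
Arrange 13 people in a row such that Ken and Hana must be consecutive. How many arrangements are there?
Treat the 2 as one block: (13-2+1)! × 2! = 479001600 × 2 = 958003200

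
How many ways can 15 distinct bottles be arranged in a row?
15! = 1307674368000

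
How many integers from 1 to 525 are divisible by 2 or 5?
⌊525/2⌋ + ⌊525/5⌋ - ⌊525/10⌋ = 262 + 105 - 52 = 315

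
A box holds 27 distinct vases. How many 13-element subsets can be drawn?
C(27,13) = 27!/(13!×14!) = 20058300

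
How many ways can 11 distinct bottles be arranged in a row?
11! = 39916800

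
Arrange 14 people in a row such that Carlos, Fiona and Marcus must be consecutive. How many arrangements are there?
Treat the 3 as one block: (14-3+1)! × 3! = 479001600 × 6 = 2874009600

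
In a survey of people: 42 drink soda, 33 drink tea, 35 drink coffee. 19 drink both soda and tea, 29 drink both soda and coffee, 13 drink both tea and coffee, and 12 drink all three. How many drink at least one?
|A∪B∪C| = 42+33+35-19-29-13+12 = 61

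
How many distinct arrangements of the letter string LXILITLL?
8! / (4! × 1! × 1! × 2!) = 840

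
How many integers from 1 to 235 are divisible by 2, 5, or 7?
⌊235/2⌋+⌊235/5⌋+⌊235/7⌋ - ⌊235/10⌋-⌊235/14⌋-⌊235/35⌋ + ⌊235/70⌋ = 117+47+33 - 23-16-6 + 3 = 155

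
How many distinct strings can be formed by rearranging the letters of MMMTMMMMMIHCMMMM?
16! / (1! × 12! × 1! × 1! × 1!) = 43680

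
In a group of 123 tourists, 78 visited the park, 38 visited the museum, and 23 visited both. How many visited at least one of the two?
|A∪B| = |A| + |B| - |A∩B| = 78 + 38 - 23 = 93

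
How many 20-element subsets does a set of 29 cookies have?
C(29,20) = 29!/(20!×9!) = 10015005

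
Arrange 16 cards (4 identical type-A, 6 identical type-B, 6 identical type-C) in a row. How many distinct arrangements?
16! / (4! × 6! × 6!) = 1681680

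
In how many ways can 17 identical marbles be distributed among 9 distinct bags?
C(17+9-1, 9-1) = C(25, 8) = 1081575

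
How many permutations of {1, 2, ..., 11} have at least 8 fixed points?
Exactly j fixed points: C(11,j)·!(11-j); sum over j ≥ 8 (derangement numbers via !m = (m-1)·(!(m-1) + !(m-2)): !0..!3 = 1, 0, 1, 2). Σ_{j=8}^{11} C(11,j)·!(11-j) = C(11,8)·!3 + C(11,9)·!2 + C(11,10)·!1 + C(11,11)·!0 = 165·2 + 55·1 + 11·0 + 1·1 = 386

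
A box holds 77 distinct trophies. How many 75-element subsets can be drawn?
C(77,75) = 77!/(75!×2!) = 2926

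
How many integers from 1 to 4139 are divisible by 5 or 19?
⌊4139/5⌋ + ⌊4139/19⌋ - ⌊4139/95⌋ = 827 + 217 - 43 = 1001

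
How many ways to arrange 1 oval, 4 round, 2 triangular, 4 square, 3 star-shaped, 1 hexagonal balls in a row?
15! / (1! × 4! × 2! × 4! × 3! × 1!) = 189189000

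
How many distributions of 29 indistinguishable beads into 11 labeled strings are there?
C(29+11-1, 11-1) = C(39, 10) = 635745396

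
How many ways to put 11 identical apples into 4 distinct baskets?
C(11+4-1, 4-1) = C(14, 3) = 364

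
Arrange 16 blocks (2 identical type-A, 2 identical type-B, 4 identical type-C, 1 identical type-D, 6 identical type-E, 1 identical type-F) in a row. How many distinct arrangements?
16! / (2! × 2! × 4! × 1! × 6! × 1!) = 302702400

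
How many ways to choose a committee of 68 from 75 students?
C(75,68) = 75!/(68!×7!) = 1984829850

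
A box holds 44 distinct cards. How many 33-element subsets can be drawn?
C(44,33) = 44!/(33!×11!) = 7669339132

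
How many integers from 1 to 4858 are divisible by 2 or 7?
⌊4858/2⌋ + ⌊4858/7⌋ - ⌊4858/14⌋ = 2429 + 694 - 347 = 2776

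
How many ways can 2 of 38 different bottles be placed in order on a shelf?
P(38,2) = 38!/(38-2)! = 1406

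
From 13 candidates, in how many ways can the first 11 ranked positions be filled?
P(13,11) = 13!/(13-11)! = 3113510400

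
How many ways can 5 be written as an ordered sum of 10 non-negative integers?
C(5+10-1, 10-1) = C(14, 9) = 2002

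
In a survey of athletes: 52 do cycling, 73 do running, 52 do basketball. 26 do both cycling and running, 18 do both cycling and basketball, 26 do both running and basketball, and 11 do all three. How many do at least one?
|A∪B∪C| = 52+73+52-26-18-26+11 = 118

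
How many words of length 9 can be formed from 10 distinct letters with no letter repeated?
P(10,9) = 10!/(10-9)! = 3628800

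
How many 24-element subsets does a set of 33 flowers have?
C(33,24) = 33!/(24!×9!) = 38567100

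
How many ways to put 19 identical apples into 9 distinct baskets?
C(19+9-1, 9-1) = C(27, 8) = 2220075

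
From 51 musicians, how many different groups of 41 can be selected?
C(51,41) = 51!/(41!×10!) = 12777711870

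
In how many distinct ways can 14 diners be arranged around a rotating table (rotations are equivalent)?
Circular: fix one position, arrange the rest. (14-1)! = 6227020800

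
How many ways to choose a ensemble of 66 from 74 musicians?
C(74,66) = 74!/(66!×8!) = 15071474661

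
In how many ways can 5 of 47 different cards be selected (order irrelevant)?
C(47,5) = 47!/(5!×42!) = 1533939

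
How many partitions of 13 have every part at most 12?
Let r_j(i) = number of partitions of i into parts ≤ j, for i = 0..13. r_1(i) = 1 for all i; r_j(i) = r_{j-1}(i) + r_j(i-j). Rows j = 2..12: ≤2: 1 1 2 2 3 3 4 4 5 5 6 6 7 7; ≤3: 1 1 2 3 4 5 7 8 10 12 14 16 19 21; ≤4: 1 1 2 3 5 6 9 11 15 18 23 27 34 39; ≤5: 1 1 2 3 5 7 10 13 18 23 30 37 47 57; ≤6: 1 1 2 3 5 7 11 14 20 26 35 44 58 71; ≤7: 1 1 2 3 5 7 11 15 21 28 38 49 65 82; ≤8: 1 1 2 3 5 7 11 15 22 29 40 52 70 89; ≤9: 1 1 2 3 5 7 11 15 22 30 41 54 73 94; ≤10: 1 1 2 3 5 7 11 15 22 30 42 55 75 97; ≤11: 1 1 2 3 5 7 11 15 22 30 42 56 76 99; ≤12: 1 1 2 3 5 7 11 15 22 30 42 56 77 100. r_12(13) = 100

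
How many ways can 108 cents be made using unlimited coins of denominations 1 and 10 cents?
Coefficient of x^108 in 1/(1-x^1) · 1/(1-x^10). Use j coins of 10 for j = 0..⌊108/10⌋ = 10, the rest in 1s: 10 + 1 = 11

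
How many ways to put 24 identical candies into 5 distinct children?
C(24+5-1, 5-1) = C(28, 4) = 20475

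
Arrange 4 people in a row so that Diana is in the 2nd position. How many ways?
Fix one position: (4-1)! = 6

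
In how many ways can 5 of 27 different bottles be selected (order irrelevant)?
C(27,5) = 27!/(5!×22!) = 80730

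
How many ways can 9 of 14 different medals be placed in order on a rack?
P(14,9) = 14!/(14-9)! = 726485760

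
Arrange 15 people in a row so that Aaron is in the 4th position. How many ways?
Fix one position: (15-1)! = 87178291200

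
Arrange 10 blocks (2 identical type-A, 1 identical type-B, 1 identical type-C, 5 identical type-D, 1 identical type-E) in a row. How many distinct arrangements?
10! / (2! × 1! × 1! × 5! × 1!) = 15120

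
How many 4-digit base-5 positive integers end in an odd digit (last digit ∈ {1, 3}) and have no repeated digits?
Last∈{1,3}. Last=0: 0. Last nonzero: 2×3×P(3,2) = 36. Total = 36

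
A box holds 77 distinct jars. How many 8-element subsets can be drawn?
C(77,8) = 77!/(8!×69!) = 21042072975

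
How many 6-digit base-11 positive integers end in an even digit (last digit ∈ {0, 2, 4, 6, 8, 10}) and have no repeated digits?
Last∈{0,2,4,6,8,10}. Last=0: 30240. Last nonzero: 5×9×P(9,4) = 136080. Total = 166320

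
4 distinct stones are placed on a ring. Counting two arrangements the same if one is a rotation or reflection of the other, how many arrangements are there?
(4-1)!/2 = 6/2 = 3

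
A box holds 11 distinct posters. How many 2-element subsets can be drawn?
C(11,2) = 11!/(2!×9!) = 55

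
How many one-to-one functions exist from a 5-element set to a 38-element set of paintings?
P(38,5) = 38!/(38-5)! = 60233040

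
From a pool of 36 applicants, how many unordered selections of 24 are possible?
C(36,24) = 36!/(24!×12!) = 1251677700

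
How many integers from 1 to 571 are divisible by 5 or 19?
⌊571/5⌋ + ⌊571/19⌋ - ⌊571/95⌋ = 114 + 30 - 6 = 138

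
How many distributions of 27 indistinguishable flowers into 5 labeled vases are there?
C(27+5-1, 5-1) = C(31, 4) = 31465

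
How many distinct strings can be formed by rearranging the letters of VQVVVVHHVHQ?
11! / (2! × 6! × 3!) = 4620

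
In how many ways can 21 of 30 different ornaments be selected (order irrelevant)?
C(30,21) = 30!/(21!×9!) = 14307150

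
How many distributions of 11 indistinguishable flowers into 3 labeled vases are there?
C(11+3-1, 3-1) = C(13, 2) = 78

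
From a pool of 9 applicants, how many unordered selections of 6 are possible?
C(9,6) = 9!/(6!×3!) = 84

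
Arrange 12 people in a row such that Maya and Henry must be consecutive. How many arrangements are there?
Treat the 2 as one block: (12-2+1)! × 2! = 39916800 × 2 = 79833600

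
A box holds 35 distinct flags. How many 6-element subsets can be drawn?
C(35,6) = 35!/(6!×29!) = 1623160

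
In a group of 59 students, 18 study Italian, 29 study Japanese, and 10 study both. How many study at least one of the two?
|A∪B| = |A| + |B| - |A∩B| = 18 + 29 - 10 = 37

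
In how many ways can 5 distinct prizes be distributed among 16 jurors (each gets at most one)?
P(16,5) = 16!/(16-5)! = 524160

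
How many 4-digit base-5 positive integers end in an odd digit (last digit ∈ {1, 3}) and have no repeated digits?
Last∈{1,3}. Last=0: 0. Last nonzero: 2×3×P(3,2) = 36. Total = 36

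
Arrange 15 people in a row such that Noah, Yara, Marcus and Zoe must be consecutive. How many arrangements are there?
Treat the 4 as one block: (15-4+1)! × 4! = 479001600 × 24 = 11496038400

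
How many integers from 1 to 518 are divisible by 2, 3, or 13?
⌊518/2⌋+⌊518/3⌋+⌊518/13⌋ - ⌊518/6⌋-⌊518/26⌋-⌊518/39⌋ + ⌊518/78⌋ = 259+172+39 - 86-19-13 + 6 = 358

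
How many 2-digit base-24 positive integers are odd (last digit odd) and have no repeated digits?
Last∈{1,3,5,7,9,11,13,15,17,19,21,23}. Last=0: 0. Last nonzero: 12×22×P(22,0) = 264. Total = 264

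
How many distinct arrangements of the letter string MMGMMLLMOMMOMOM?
15! / (2! × 1! × 3! × 9!) = 300300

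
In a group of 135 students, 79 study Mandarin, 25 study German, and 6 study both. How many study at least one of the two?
|A∪B| = |A| + |B| - |A∩B| = 79 + 25 - 6 = 98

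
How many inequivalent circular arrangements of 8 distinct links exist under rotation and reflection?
(8-1)!/2 = 5040/2 = 2520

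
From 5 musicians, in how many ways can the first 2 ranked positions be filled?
P(5,2) = 5!/(5-2)! = 20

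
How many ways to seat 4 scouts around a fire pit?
Circular: fix one position, arrange the rest. (4-1)! = 6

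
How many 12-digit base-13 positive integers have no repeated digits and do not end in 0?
Last digit: 12 nonzero choices. First digit: 11 (nonzero, ≠last). Middle 10: P(11,10) = 39916800. Total = 5269017600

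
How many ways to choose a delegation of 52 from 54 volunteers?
C(54,52) = 54!/(52!×2!) = 1431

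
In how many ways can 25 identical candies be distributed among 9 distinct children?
C(25+9-1, 9-1) = C(33, 8) = 13884156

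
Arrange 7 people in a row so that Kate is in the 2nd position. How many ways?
Fix one position: (7-1)! = 720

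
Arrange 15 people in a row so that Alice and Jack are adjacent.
Treat as block: (15-1)! × 2! = 87178291200 × 2 = 174356582400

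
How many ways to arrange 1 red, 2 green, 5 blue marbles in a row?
8! / (1! × 2! × 5!) = 168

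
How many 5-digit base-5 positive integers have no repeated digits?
First digit: 4 choices (nonzero). Then descending: 4 × 4 × 3 × 2 × 1 = 96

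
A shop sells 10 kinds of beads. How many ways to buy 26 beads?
C(26+10-1, 10-1) = C(35, 9) = 70607460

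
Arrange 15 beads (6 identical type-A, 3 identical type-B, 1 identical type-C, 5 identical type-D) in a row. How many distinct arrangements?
15! / (6! × 3! × 1! × 5!) = 2522520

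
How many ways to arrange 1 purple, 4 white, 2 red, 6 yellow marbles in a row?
13! / (1! × 4! × 2! × 6!) = 180180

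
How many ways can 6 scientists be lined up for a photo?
6! = 720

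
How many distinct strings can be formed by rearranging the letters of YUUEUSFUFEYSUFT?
15! / (2! × 5! × 3! × 1! × 2! × 2!) = 227026800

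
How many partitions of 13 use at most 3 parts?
By conjugation, equals partitions of 13 into parts ≤ 3. Let r_j(i) = number of partitions of i into parts ≤ j, for i = 0..13. r_1(i) = 1 for all i; r_j(i) = r_{j-1}(i) + r_j(i-j). Rows j = 2..3: ≤2: 1 1 2 2 3 3 4 4 5 5 6 6 7 7; ≤3: 1 1 2 3 4 5 7 8 10 12 14 16 19 21. r_3(13) = 21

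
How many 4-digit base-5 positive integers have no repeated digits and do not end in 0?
Last digit: 4 nonzero choices. First digit: 3 (nonzero, ≠last). Middle 2: P(3,2) = 6. Total = 72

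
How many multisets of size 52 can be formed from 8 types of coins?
C(52+8-1, 8-1) = C(59, 7) = 341149446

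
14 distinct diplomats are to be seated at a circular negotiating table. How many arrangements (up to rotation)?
Circular: fix one position, arrange the rest. (14-1)! = 6227020800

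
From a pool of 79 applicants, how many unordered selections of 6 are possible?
C(79,6) = 79!/(6!×73!) = 277962685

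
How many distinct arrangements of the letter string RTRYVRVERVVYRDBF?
16! / (1! × 4! × 5! × 2! × 1! × 1! × 1! × 1!) = 3632428800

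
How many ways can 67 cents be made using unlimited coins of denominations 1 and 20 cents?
Coefficient of x^67 in 1/(1-x^1) · 1/(1-x^20). Use j coins of 20 for j = 0..⌊67/20⌋ = 3, the rest in 1s: 3 + 1 = 4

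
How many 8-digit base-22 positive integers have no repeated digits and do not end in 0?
Last digit: 21 nonzero choices. First digit: 20 (nonzero, ≠last). Middle 6: P(20,6) = 27907200. Total = 11721024000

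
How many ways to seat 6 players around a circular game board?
Circular: fix one position, arrange the rest. (6-1)! = 120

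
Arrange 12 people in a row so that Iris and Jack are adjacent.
Treat as block: (12-1)! × 2! = 39916800 × 2 = 79833600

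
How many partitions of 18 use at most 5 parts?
By conjugation, equals partitions of 18 into parts ≤ 5. Let r_j(i) = number of partitions of i into parts ≤ j, for i = 0..18. r_1(i) = 1 for all i; r_j(i) = r_{j-1}(i) + r_j(i-j). Rows j = 2..5: ≤2: 1 1 2 2 3 3 4 4 5 5 6 6 7 7 8 8 9 9 10; ≤3: 1 1 2 3 4 5 7 8 10 12 14 16 19 21 24 27 30 33 37; ≤4: 1 1 2 3 5 6 9 11 15 18 23 27 34 39 47 54 64 72 84; ≤5: 1 1 2 3 5 7 10 13 18 23 30 37 47 57 70 84 101 119 141. r_5(18) = 141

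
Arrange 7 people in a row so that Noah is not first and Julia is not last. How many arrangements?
By inclusion-exclusion: 7! - 2×(7-1)! + (7-2)! = 5040 - 1440 + 120 = 3720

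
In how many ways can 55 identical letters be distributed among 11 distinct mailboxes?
C(55+11-1, 11-1) = C(65, 10) = 179013799328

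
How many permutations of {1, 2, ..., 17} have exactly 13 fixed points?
Choose the 13 fixed points C(17,13) = 2380, derange the rest: !4 = Σ_{j=0}^{4} (-1)^j·4!/j! = 24 - 24 + 12 - 4 + 1 = 9. Product = 2380 × 9 = 21420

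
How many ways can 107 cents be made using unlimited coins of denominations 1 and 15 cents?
Coefficient of x^107 in 1/(1-x^1) · 1/(1-x^15). Use j coins of 15 for j = 0..⌊107/15⌋ = 7, the rest in 1s: 7 + 1 = 8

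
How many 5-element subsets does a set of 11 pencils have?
C(11,5) = 11!/(5!×6!) = 462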